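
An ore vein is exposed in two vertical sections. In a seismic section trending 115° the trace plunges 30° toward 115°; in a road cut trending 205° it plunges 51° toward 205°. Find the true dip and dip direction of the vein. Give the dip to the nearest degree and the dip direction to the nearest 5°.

true dip 54°, dip direction 180°

The two traces are lines in the plane: v₁ = (sin 115°·cos 30°, cos 115°·cos 30°, −sin 30°), v₂ = (sin 205°·cos 51°, cos 205°·cos 51°, −sin 51°).
n = v₁ × v₂ = (0.001, -0.743, 0.545) (taken with n_z > 0).
tan δ = √(n_x²+n_y²)/n_z = 0.743/0.545, so δ = 53.7°.
The horizontal component of n points toward azimuth atan2(n_x, n_y) = 180°, the dip direction.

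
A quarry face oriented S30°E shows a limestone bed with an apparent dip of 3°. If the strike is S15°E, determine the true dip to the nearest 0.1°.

β = acute angle between strike S15°E and section S30°E = 15°.
tan(true dip) = tan 3° / sin 15° = 0.2025
δ = arctan(0.2025) = 11.45°

11.4°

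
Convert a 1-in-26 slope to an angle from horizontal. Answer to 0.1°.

2.2°

tan θ = 1/26 = 0.0385
θ = arctan(0.0385) = 2.20°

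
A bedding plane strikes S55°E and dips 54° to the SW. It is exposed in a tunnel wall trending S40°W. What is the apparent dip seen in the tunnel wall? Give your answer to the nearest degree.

54°

The strike is S55°E and the section trends S40°W; the acute angle between them is β = 85°.
tan α = tan 54° × sin 85° = 1.3764 × 0.9962 = 1.3711
α = arctan(1.3711) = 53.90°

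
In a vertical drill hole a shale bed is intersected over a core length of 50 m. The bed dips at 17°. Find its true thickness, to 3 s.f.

47.8 m

True thickness t = h · cos(dip) = 50 × cos 17°
t = 50 × 0.9563 = 47.815 m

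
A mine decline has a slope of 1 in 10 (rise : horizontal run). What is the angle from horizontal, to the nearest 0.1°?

tan θ = 1/10 = 0.1000
θ = arctan(0.1000) = 5.71°

5.7°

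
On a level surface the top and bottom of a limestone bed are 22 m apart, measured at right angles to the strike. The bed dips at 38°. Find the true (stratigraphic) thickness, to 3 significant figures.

13.5 m

True thickness t = w · sin(dip) = 22 × sin 38°
t = 22 × 0.6157 = 13.545 m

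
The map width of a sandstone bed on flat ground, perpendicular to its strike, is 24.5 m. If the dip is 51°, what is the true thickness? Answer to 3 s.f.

19.0 m

True thickness t = w · sin(dip) = 24.5 × sin 51°
t = 24.5 × 0.7771 = 19.040 m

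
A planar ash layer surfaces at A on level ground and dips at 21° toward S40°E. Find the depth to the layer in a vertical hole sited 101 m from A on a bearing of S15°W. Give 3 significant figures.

The hole lies 55° from the dip direction, so the down-dip offset is 101 × cos 55° = 57.93 m.
Depth = down-dip offset × tan(dip) = 57.93 × tan 21° = 57.93 × 0.3839
Depth = 22.24 m

22.2 m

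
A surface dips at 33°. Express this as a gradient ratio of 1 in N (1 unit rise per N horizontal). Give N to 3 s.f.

1 : N means tan θ = 1/N, so N = 1/tan 33° = 1/0.6494

1 in 1.54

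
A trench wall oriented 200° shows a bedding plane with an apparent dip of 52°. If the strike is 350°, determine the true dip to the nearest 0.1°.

β = acute angle between strike 350° and section 200° = 30°.
tan(true dip) = tan 52° / sin 30° = 2.5599
δ = arctan(2.5599) = 68.66°

68.7°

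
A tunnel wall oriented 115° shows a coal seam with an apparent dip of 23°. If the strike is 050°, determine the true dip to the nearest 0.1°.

25.1°

β = acute angle between strike 050° and section 115° = 65°.
tan(true dip) = tan 23° / sin 65° = 0.4684
true dip = arctan 0.4684 = 25.10°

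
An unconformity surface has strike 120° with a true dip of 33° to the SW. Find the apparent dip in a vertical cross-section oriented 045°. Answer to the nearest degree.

32°

The strike is 120° and the section trends 045°; the acute angle between them is β = 75°.
tan(apparent dip) = tan 33° · sin 75° = 0.6273
α = arctan(0.6273) = 32.10°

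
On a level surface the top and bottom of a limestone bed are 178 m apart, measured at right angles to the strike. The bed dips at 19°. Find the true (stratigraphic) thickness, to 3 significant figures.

True thickness t = w · sin(dip) = 178 × sin 19°
t = 178 × 0.3256 = 57.951 m

58.0 m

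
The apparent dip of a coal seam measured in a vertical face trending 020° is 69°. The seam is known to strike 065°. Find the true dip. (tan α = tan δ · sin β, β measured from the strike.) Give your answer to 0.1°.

β = acute angle between strike 065° and section 020° = 45°.
tan(true dip) = tan 69° / sin 45° = 3.6842
δ = arctan(3.6842) = 74.81°

74.8°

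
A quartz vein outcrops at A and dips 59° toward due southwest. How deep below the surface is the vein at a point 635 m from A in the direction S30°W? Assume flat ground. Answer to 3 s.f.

The hole lies 15° from the dip direction, so the down-dip offset is 635 × cos 15° = 613.36 m.
Depth = down-dip offset × tan(dip) = 613.36 × tan 59° = 613.36 × 1.6643
Depth = 1020.81 m

1020 m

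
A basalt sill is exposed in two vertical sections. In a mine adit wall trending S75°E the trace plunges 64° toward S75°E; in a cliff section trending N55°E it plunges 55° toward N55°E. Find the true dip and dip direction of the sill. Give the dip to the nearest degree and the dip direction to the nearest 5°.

true dip 64°, dip direction 100°

The two traces are lines in the plane: v₁ = (sin 105°·cos 64°, cos 105°·cos 64°, −sin 64°), v₂ = (sin 55°·cos 55°, cos 55°·cos 55°, −sin 55°).
Cross product v₁ × v₂ gives the pole to the plane: n ∝ (0.389, -0.075, 0.193).
Dip δ = arctan(|n_h|/n_z) = arctan(0.396/0.193) = 64.1°.
Dip direction = azimuth of (n_x, n_y) = atan2(0.389, -0.075) = 101°.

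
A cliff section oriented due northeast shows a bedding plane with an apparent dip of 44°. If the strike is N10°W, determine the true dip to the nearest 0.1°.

49.7°

β = acute angle between strike N10°W and section due northeast = 55°.
tan δ = tan α / sin β = tan 44° / sin 55° = 0.9657 / 0.8192 = 1.1789
δ = arctan(1.1789) = 49.69°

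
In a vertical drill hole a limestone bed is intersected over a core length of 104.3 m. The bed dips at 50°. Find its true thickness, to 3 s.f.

True thickness t = h · cos(dip) = 104.3 × cos 50°
t = 104.3 × 0.6428 = 67.043 m

67.0 m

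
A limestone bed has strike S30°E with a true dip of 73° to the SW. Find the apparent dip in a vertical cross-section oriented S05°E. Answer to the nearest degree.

The section lies 25° from the strike.
tan α = tan 73° × sin 25° = 3.2709 × 0.4226 = 1.3823
α = arctan(1.3823) = 54.12°

54°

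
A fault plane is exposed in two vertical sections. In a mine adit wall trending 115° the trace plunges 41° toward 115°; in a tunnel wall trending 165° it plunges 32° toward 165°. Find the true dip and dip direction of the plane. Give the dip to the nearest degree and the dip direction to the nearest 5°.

true dip 41°, dip direction 120°

Each apparent-dip line lies in the plane. As unit vectors (x east, y north, z up), v₁ plunges 41°→115° and v₂ plunges 32°→165°.
n = v₁ × v₂ = (0.368, -0.218, 0.490) (taken with n_z > 0).
Dip δ = arctan(|n_h|/n_z) = arctan(0.428/0.490) = 41.1°.
Dip direction = azimuth of (n_x, n_y) = atan2(0.368, -0.218) = 121°.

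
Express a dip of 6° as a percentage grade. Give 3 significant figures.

grade % = 100 × tan 6° = 100 × 0.1051

10.5%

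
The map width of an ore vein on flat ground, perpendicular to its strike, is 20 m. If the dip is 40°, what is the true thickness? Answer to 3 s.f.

12.9 m

True thickness t = w · sin(dip) = 20 × sin 40°
t = 20 × 0.6428 = 12.856 m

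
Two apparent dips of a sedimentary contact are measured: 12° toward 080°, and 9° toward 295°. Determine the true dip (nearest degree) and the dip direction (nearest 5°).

true dip 32°, dip direction 010°

The two traces are lines in the plane: v₁ = (sin 80°·cos 12°, cos 80°·cos 12°, −sin 12°), v₂ = (sin 295°·cos 9°, cos 295°·cos 9°, −sin 9°).
The plane normal is n = v₁ × v₂ ∝ (0.060, 0.337, 0.554).
tan δ = √(n_x²+n_y²)/n_z = 0.342/0.554, so δ = 31.7°.
Dip direction = azimuth of (n_x, n_y) = atan2(0.060, 0.337) = 10°.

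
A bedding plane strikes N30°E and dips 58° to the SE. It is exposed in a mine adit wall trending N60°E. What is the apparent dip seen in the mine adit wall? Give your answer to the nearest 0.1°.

The strike is N30°E and the section trends N60°E; the acute angle between them is β = 30°.
tan(apparent dip) = tan 58° · sin 30° = 0.8002
α = arctan(0.8002) = 38.67°

38.7°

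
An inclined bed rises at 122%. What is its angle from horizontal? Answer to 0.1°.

tan θ = 122/100 = 1.2200
θ = arctan(1.2200) = 50.66°

50.7°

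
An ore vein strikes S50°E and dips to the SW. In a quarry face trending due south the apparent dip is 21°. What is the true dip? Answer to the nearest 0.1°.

β = acute angle between strike S50°E and section due south = 50°.
tan δ = tan α / sin β = tan 21° / sin 50° = 0.3839 / 0.7660 = 0.5011
δ = arctan(0.5011) = 26.62°

26.6°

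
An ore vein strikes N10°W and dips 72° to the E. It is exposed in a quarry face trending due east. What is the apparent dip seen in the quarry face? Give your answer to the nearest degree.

72°

The strike is N10°W and the section trends due east; the acute angle between them is β = 80°.
tan(apparent dip) = tan 72° · sin 80° = 3.0309
α = arctan(3.0309) = 71.74°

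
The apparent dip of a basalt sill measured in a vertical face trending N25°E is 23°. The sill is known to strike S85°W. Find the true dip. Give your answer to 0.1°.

β = acute angle between strike S85°W and section N25°E = 60°.
tan δ = tan α / sin β = tan 23° / sin 60° = 0.4245 / 0.8660 = 0.4901
δ = arctan(0.4901) = 26.11°

26.1°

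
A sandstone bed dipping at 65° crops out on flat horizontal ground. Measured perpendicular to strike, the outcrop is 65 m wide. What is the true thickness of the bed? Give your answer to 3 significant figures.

True thickness t = w · sin(dip) = 65 × sin 65°
t = 65 × 0.9063 = 58.910 m

58.9 m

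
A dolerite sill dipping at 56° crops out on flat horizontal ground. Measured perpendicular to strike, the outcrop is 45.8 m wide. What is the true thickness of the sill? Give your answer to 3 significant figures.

True thickness t = w · sin(dip) = 45.8 × sin 56°
t = 45.8 × 0.8290 = 37.970 m

38.0 m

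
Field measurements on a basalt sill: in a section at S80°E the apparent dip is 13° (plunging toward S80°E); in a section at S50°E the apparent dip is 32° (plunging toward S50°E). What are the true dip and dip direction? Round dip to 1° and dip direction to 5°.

Each apparent-dip line lies in the plane. As unit vectors (x east, y north, z up), v₁ plunges 13°→S80°E and v₂ plunges 32°→S50°E.
n = v₁ × v₂ = (0.033, -0.362, 0.413) (taken with n_z > 0).
Dip δ = arctan(|n_h|/n_z) = arctan(0.364/0.413) = 41.4°.
Dip direction = azimuth of (n_x, n_y) = atan2(0.033, -0.362) = 175°.

true dip 41°, dip direction 175°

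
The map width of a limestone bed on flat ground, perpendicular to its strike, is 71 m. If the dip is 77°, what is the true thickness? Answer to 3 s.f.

69.2 m

True thickness t = w · sin(dip) = 71 × sin 77°
t = 71 × 0.9744 = 69.180 m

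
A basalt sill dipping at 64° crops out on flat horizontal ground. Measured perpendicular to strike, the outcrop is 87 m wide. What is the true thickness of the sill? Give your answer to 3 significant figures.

78.2 m

True thickness t = w · sin(dip) = 87 × sin 64°
t = 87 × 0.8988 = 78.195 m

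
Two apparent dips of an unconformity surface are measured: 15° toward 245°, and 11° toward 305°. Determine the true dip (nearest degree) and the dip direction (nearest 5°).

true dip 15°, dip direction 260°

Represent each trace as a vector plunging at its apparent dip toward its trend (east-north-up frame): v₁ = (-0.875, -0.408, -0.259), v₂ = (-0.804, 0.563, -0.191).
n = v₁ × v₂ = (-0.224, -0.041, 0.821) (taken with n_z > 0).
True dip = arccos(n_z / |n|) = arccos(0.9637) = 15.5°.
Dip direction = atan2(-0.224, -0.041) = 260° (azimuth of n's horizontal projection).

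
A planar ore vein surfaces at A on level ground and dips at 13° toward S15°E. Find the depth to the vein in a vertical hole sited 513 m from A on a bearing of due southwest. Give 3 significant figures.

The hole lies 60° from the dip direction, so the down-dip offset is 513 × cos 60° = 256.50 m.
Depth = down-dip offset × tan(dip) = 256.50 × tan 13° = 256.50 × 0.2309
Depth = 59.22 m

59.2 m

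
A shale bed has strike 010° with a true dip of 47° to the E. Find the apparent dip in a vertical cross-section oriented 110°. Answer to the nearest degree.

47°

The section lies 80° from the strike.
tan(apparent dip) = tan 47° · sin 80° = 1.0561
apparent dip = arctan 1.0561 = 46.56°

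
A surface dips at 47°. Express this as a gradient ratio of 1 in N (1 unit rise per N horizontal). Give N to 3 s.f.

1 : N means tan θ = 1/N, so N = 1/tan 47° = 1/1.0724

1 in 0.933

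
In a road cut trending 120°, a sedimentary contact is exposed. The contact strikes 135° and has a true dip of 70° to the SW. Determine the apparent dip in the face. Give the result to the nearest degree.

The section lies 15° from the strike.
tan(apparent dip) = tan 70° · sin 15° = 0.7111
α = arctan(0.7111) = 35.42°

35°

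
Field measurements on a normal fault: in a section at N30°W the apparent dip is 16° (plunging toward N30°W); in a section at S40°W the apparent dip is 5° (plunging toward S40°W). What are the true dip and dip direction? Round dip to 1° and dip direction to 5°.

The two traces are lines in the plane: v₁ = (sin 330°·cos 16°, cos 330°·cos 16°, −sin 16°), v₂ = (sin 220°·cos 5°, cos 220°·cos 5°, −sin 5°).
The plane normal is n = v₁ × v₂ ∝ (-0.283, 0.135, 0.900).
True dip = arccos(n_z / |n|) = arccos(0.9444) = 19.2°.
Dip direction = atan2(-0.283, 0.135) = 295° (azimuth of n's horizontal projection).

true dip 19°, dip direction 295°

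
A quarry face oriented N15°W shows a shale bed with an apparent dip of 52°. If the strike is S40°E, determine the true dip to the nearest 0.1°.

71.7°

The section is 25° from the strike.
tan δ = tan α / sin β = tan 52° / sin 25° = 1.2799 / 0.4226 = 3.0286
δ = arctan(3.0286) = 71.73°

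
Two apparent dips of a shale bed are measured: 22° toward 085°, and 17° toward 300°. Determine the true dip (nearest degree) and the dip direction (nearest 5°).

true dip 50°, dip direction 015°

The two traces are lines in the plane: v₁ = (sin 85°·cos 22°, cos 85°·cos 22°, −sin 22°), v₂ = (sin 300°·cos 17°, cos 300°·cos 17°, −sin 17°).
n = v₁ × v₂ = (0.155, 0.580, 0.509) (taken with n_z > 0).
Dip δ = arctan(|n_h|/n_z) = arctan(0.601/0.509) = 49.8°.
Dip direction = azimuth of (n_x, n_y) = atan2(0.155, 0.580) = 15°.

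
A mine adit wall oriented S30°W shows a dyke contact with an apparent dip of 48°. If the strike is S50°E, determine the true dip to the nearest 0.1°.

β = acute angle between strike S50°E and section S30°W = 80°.
tan(true dip) = tan 48° / sin 80° = 1.1277
true dip = arctan 1.1277 = 48.44°

48.4°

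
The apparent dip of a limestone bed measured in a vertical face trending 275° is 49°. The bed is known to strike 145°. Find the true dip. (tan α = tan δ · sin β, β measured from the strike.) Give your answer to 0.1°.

The section is 50° from the strike.
tan(true dip) = tan 49° / sin 50° = 1.5017
δ = arctan(1.5017) = 56.34°

56.3°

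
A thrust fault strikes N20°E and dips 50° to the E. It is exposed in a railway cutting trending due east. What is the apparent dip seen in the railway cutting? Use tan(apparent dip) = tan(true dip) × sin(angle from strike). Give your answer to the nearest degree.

Angle between strike (N20°E) and section (due east): β = 70°.
tan α = tan 50° × sin 70° = 1.1918 × 0.9397 = 1.1199
apparent dip = arctan 1.1199 = 48.24°

48°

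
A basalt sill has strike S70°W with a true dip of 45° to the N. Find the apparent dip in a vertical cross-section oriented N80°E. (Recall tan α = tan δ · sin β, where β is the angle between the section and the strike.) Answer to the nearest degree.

The section lies 10° from the strike.
tan(apparent dip) = tan 45° · sin 10° = 0.1736
α = arctan(0.1736) = 9.85°

10°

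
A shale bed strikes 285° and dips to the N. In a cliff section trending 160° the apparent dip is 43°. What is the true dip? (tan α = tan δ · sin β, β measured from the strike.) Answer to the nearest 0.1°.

48.7°

β = acute angle between strike 285° and section 160° = 55°.
tan δ = tan α / sin β = tan 43° / sin 55° = 0.9325 / 0.8192 = 1.1384
δ = arctan(1.1384) = 48.70°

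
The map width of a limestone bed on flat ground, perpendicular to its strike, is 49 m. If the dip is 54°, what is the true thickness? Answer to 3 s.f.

39.6 m

True thickness t = w · sin(dip) = 49 × sin 54°
t = 49 × 0.8090 = 39.642 m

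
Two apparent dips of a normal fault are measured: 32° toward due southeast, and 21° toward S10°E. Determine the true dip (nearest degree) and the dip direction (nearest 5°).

Represent each trace as a vector plunging at its apparent dip toward its trend (east-north-up frame): v₁ = (0.600, -0.600, -0.530), v₂ = (0.162, -0.919, -0.358).
n = v₁ × v₂ = (0.272, -0.129, 0.454) (taken with n_z > 0).
Dip δ = arctan(|n_h|/n_z) = arctan(0.301/0.454) = 33.6°.
The horizontal component of n points toward azimuth atan2(n_x, n_y) = 115°, the dip direction.

true dip 34°, dip direction 115°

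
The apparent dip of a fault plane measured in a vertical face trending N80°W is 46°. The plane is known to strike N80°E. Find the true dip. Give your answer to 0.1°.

β = acute angle between strike N80°E and section N80°W = 20°.
tan δ = tan α / sin β = tan 46° / sin 20° = 1.0355 / 0.3420 = 3.0277
true dip = arctan 3.0277 = 71.72°

71.7°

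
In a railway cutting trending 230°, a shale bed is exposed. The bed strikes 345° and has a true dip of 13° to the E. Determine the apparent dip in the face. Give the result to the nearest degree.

The strike is 345° and the section trends 230°; the acute angle between them is β = 65°.
tan(apparent dip) = tan 13° · sin 65° = 0.2092
α = arctan(0.2092) = 11.82°

12°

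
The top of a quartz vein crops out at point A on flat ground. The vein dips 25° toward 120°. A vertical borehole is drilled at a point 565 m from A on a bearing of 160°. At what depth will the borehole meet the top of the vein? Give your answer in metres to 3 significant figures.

The hole lies 40° from the dip direction, so the down-dip offset is 565 × cos 40° = 432.82 m.
Depth = down-dip offset × tan(dip) = 432.82 × tan 25° = 432.82 × 0.4663
Depth = 201.83 m

202 m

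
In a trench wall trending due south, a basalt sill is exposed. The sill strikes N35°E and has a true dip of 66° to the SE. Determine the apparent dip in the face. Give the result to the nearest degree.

52°

Angle between strike (N35°E) and section (due south): β = 35°.
tan(apparent dip) = tan 66° · sin 35° = 1.2883
α = arctan(1.2883) = 52.18°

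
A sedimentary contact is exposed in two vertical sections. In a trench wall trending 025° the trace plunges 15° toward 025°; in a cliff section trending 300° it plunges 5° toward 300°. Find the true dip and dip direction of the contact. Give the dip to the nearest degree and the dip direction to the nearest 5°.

Each apparent-dip line lies in the plane. As unit vectors (x east, y north, z up), v₁ plunges 15°→025° and v₂ plunges 5°→300°.
n = v₁ × v₂ = (0.053, 0.259, 0.959) (taken with n_z > 0).
tan δ = √(n_x²+n_y²)/n_z = 0.264/0.959, so δ = 15.4°.
Dip direction = atan2(0.053, 0.259) = 11° (azimuth of n's horizontal projection).

true dip 15°, dip direction 010°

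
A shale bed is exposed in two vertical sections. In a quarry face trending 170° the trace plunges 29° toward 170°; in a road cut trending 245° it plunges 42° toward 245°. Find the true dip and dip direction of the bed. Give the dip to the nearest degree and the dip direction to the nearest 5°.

true dip 44°, dip direction 225°

Represent each trace as a vector plunging at its apparent dip toward its trend (east-north-up frame): v₁ = (0.152, -0.861, -0.485), v₂ = (-0.674, -0.314, -0.669).
The plane normal is n = v₁ × v₂ ∝ (-0.424, -0.428, 0.628).
tan δ = √(n_x²+n_y²)/n_z = 0.603/0.628, so δ = 43.8°.
Dip direction = azimuth of (n_x, n_y) = atan2(-0.424, -0.428) = 225°.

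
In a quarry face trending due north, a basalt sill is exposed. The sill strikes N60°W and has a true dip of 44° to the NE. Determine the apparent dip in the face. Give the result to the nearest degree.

Angle between strike (N60°W) and section (due north): β = 60°.
tan α = tan 44° × sin 60° = 0.9657 × 0.8660 = 0.8363
apparent dip = arctan 0.8363 = 39.91°

40°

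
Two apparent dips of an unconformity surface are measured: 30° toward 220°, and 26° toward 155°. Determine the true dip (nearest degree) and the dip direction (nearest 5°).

Each apparent-dip line lies in the plane. As unit vectors (x east, y north, z up), v₁ plunges 30°→220° and v₂ plunges 26°→155°.
The plane normal is n = v₁ × v₂ ∝ (-0.116, -0.434, 0.705).
True dip = arccos(n_z / |n|) = arccos(0.8435) = 32.5°.
Dip direction = azimuth of (n_x, n_y) = atan2(-0.116, -0.434) = 195°.

true dip 32°, dip direction 195°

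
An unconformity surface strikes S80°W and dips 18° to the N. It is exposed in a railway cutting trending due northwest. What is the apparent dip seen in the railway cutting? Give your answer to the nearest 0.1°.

The section lies 55° from the strike.
tan(apparent dip) = tan 18° · sin 55° = 0.2662
apparent dip = arctan 0.2662 = 14.90°

14.9°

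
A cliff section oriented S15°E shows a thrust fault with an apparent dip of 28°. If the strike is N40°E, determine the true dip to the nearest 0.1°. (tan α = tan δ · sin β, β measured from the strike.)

33.0°

The section is 55° from the strike.
tan(true dip) = tan 28° / sin 55° = 0.6491
true dip = arctan 0.6491 = 32.99°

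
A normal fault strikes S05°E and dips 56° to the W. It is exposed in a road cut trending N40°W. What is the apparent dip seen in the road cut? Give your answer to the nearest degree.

40°

The strike is S05°E and the section trends N40°W; the acute angle between them is β = 35°.
tan α = tan 56° × sin 35° = 1.4826 × 0.5736 = 0.8504
apparent dip = arctan 0.8504 = 40.38°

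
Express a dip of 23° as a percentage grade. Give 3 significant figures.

grade % = 100 × tan 23° = 100 × 0.4245

42.4%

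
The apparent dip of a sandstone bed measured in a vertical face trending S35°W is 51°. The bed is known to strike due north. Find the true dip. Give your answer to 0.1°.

65.1°

The section is 35° from the strike.
tan(true dip) = tan 51° / sin 35° = 2.1530
δ = arctan(2.1530) = 65.09°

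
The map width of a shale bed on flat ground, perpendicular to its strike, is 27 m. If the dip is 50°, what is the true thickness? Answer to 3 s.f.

20.7 m

True thickness t = w · sin(dip) = 27 × sin 50°
t = 27 × 0.7660 = 20.683 m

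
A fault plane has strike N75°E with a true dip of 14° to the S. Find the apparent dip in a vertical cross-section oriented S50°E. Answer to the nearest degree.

12°

The strike is N75°E and the section trends S50°E; the acute angle between them is β = 55°.
tan α = tan 14° × sin 55° = 0.2493 × 0.8192 = 0.2042
apparent dip = arctan 0.2042 = 11.54°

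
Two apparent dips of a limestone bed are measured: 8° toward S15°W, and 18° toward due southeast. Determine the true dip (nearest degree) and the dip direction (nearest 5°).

true dip 18°, dip direction 130°

Represent each trace as a vector plunging at its apparent dip toward its trend (east-north-up frame): v₁ = (-0.256, -0.957, -0.139), v₂ = (0.672, -0.672, -0.309).
The plane normal is n = v₁ × v₂ ∝ (0.202, -0.173, 0.816).
True dip = arccos(n_z / |n|) = arccos(0.9508) = 18.1°.
Dip direction = azimuth of (n_x, n_y) = atan2(0.202, -0.173) = 131°.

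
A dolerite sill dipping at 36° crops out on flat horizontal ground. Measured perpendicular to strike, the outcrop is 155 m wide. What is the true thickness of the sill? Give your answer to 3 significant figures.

True thickness t = w · sin(dip) = 155 × sin 36°
t = 155 × 0.5878 = 91.107 m

91.1 m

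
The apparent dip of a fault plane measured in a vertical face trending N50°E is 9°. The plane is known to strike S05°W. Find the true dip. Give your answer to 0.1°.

The section is 45° from the strike.
tan δ = tan α / sin β = tan 9° / sin 45° = 0.1584 / 0.7071 = 0.2240
true dip = arctan 0.2240 = 12.63°

12.6°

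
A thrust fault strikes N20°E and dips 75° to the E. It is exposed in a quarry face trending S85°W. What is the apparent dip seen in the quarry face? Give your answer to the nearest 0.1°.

The section lies 65° from the strike.
tan(apparent dip) = tan 75° · sin 65° = 3.3824
apparent dip = arctan 3.3824 = 73.53°

73.5°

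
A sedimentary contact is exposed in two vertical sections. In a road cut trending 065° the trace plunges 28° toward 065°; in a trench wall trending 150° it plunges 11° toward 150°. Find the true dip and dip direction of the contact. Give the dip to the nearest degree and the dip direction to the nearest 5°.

Each apparent-dip line lies in the plane. As unit vectors (x east, y north, z up), v₁ plunges 28°→065° and v₂ plunges 11°→150°.
The plane normal is n = v₁ × v₂ ∝ (0.470, 0.078, 0.863).
tan δ = √(n_x²+n_y²)/n_z = 0.477/0.863, so δ = 28.9°.
Dip direction = azimuth of (n_x, n_y) = atan2(0.470, 0.078) = 81°.

true dip 29°, dip direction 080°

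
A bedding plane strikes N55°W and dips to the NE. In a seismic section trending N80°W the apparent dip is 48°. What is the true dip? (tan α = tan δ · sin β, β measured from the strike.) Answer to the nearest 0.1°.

The section is 25° from the strike.
tan(true dip) = tan 48° / sin 25° = 2.6279
true dip = arctan 2.6279 = 69.17°

69.2°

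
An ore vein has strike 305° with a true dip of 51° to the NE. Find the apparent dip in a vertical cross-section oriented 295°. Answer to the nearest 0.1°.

12.1°

The strike is 305° and the section trends 295°; the acute angle between them is β = 10°.
tan α = tan 51° × sin 10° = 1.2349 × 0.1736 = 0.2144
α = arctan(0.2144) = 12.10°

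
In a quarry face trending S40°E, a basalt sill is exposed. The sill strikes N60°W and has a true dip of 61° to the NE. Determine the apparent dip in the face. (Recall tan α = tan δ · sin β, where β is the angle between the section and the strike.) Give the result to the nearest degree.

32°

The strike is N60°W and the section trends S40°E; the acute angle between them is β = 20°.
tan α = tan 61° × sin 20° = 1.8040 × 0.3420 = 0.6170
apparent dip = arctan 0.6170 = 31.68°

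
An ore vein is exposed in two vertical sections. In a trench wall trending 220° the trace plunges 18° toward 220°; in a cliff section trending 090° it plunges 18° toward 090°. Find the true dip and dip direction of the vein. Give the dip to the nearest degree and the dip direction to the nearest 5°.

true dip 38°, dip direction 155°

Represent each trace as a vector plunging at its apparent dip toward its trend (east-north-up frame): v₁ = (-0.611, -0.729, -0.309), v₂ = (0.951, 0.000, -0.309).
The plane normal is n = v₁ × v₂ ∝ (0.225, -0.483, 0.693).
Dip δ = arctan(|n_h|/n_z) = arctan(0.533/0.693) = 37.6°.
Dip direction = atan2(0.225, -0.483) = 155° (azimuth of n's horizontal projection).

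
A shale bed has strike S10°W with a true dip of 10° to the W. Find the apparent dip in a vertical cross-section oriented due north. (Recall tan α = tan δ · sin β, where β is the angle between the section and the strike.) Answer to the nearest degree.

2°

The strike is S10°W and the section trends due north; the acute angle between them is β = 10°.
tan(apparent dip) = tan 10° · sin 10° = 0.0306
apparent dip = arctan 0.0306 = 1.75°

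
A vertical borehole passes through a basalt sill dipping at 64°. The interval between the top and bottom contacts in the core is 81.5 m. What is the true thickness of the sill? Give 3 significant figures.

True thickness t = h · cos(dip) = 81.5 × cos 64°
t = 81.5 × 0.4384 = 35.727 m

35.7 m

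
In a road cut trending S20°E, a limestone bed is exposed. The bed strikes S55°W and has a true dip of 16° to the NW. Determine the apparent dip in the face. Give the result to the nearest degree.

15°

The strike is S55°W and the section trends S20°E; the acute angle between them is β = 75°.
tan(apparent dip) = tan 16° · sin 75° = 0.2770
α = arctan(0.2770) = 15.48°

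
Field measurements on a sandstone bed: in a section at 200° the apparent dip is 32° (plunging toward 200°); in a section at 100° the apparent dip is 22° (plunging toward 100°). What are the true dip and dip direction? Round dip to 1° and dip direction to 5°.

Each apparent-dip line lies in the plane. As unit vectors (x east, y north, z up), v₁ plunges 32°→200° and v₂ plunges 22°→100°.
Cross product v₁ × v₂ gives the pole to the plane: n ∝ (0.213, -0.593, 0.774).
tan δ = √(n_x²+n_y²)/n_z = 0.630/0.774, so δ = 39.1°.
Dip direction = atan2(0.213, -0.593) = 160° (azimuth of n's horizontal projection).

true dip 39°, dip direction 160°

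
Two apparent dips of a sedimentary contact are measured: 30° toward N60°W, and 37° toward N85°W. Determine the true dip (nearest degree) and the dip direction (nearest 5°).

Each apparent-dip line lies in the plane. As unit vectors (x east, y north, z up), v₁ plunges 30°→N60°W and v₂ plunges 37°→N85°W.
n = v₁ × v₂ = (-0.226, -0.054, 0.292) (taken with n_z > 0).
tan δ = √(n_x²+n_y²)/n_z = 0.232/0.292, so δ = 38.4°.
Dip direction = atan2(-0.226, -0.054) = 257° (azimuth of n's horizontal projection).

true dip 38°, dip direction 255°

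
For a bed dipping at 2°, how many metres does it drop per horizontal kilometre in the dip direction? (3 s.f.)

drop per km = 1000 × tan 2° = 1000 × 0.0349

34.9 m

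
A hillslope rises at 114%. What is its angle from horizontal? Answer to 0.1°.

48.7°

tan θ = 114/100 = 1.1400
θ = arctan(1.1400) = 48.74°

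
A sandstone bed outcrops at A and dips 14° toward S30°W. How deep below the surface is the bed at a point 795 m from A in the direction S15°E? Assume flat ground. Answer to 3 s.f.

The hole lies 45° from the dip direction, so the down-dip offset is 795 × cos 45° = 562.15 m.
Depth = down-dip offset × tan(dip) = 562.15 × tan 14° = 562.15 × 0.2493
Depth = 140.16 m

140 m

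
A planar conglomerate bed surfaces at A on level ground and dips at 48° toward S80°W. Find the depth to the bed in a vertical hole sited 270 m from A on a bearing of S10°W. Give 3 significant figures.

The hole lies 70° from the dip direction, so the down-dip offset is 270 × cos 70° = 92.35 m.
Depth = down-dip offset × tan(dip) = 92.35 × tan 48° = 92.35 × 1.1106
Depth = 102.56 m

103 m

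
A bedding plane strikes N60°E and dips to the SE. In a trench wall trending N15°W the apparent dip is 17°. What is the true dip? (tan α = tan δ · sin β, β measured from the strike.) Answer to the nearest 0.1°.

17.6°

β = acute angle between strike N60°E and section N15°W = 75°.
tan δ = tan α / sin β = tan 17° / sin 75° = 0.3057 / 0.9659 = 0.3165
δ = arctan(0.3165) = 17.56°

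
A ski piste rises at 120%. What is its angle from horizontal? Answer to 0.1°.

50.2°

tan θ = 120/100 = 1.2000
θ = arctan(1.2000) = 50.19°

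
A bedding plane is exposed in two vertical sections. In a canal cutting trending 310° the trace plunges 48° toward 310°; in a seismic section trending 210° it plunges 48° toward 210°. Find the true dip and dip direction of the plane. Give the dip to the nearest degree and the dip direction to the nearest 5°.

Each apparent-dip line lies in the plane. As unit vectors (x east, y north, z up), v₁ plunges 48°→310° and v₂ plunges 48°→210°.
n = v₁ × v₂ = (-0.750, -0.132, 0.441) (taken with n_z > 0).
tan δ = √(n_x²+n_y²)/n_z = 0.762/0.441, so δ = 59.9°.
The horizontal component of n points toward azimuth atan2(n_x, n_y) = 260°, the dip direction.

true dip 60°, dip direction 260°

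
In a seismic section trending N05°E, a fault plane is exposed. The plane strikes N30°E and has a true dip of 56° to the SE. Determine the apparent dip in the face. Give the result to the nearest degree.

32°

The strike is N30°E and the section trends N05°E; the acute angle between them is β = 25°.
tan α = tan 56° × sin 25° = 1.4826 × 0.4226 = 0.6266
apparent dip = arctan 0.6266 = 32.07°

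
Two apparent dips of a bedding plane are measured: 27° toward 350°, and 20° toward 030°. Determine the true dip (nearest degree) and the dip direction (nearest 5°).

Each apparent-dip line lies in the plane. As unit vectors (x east, y north, z up), v₁ plunges 27°→350° and v₂ plunges 20°→030°.
Cross product v₁ × v₂ gives the pole to the plane: n ∝ (-0.069, 0.266, 0.538).
Dip δ = arctan(|n_h|/n_z) = arctan(0.275/0.538) = 27.1°.
Dip direction = atan2(-0.069, 0.266) = 345° (azimuth of n's horizontal projection).

true dip 27°, dip direction 345°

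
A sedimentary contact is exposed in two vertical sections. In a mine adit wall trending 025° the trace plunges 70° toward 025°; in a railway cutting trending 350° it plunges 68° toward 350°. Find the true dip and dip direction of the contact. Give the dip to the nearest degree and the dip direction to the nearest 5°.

Each apparent-dip line lies in the plane. As unit vectors (x east, y north, z up), v₁ plunges 70°→025° and v₂ plunges 68°→350°.
Cross product v₁ × v₂ gives the pole to the plane: n ∝ (0.059, 0.195, 0.073).
True dip = arccos(n_z / |n|) = arccos(0.3390) = 70.2°.
Dip direction = atan2(0.059, 0.195) = 17° (azimuth of n's horizontal projection).

true dip 70°, dip direction 015°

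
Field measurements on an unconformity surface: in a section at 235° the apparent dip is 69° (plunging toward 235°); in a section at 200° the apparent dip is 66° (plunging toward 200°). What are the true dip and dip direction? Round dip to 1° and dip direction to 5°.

Represent each trace as a vector plunging at its apparent dip toward its trend (east-north-up frame): v₁ = (-0.294, -0.206, -0.934), v₂ = (-0.139, -0.382, -0.914).
n = v₁ × v₂ = (-0.169, -0.138, 0.084) (taken with n_z > 0).
True dip = arccos(n_z / |n|) = arccos(0.3575) = 69.1°.
Dip direction = atan2(-0.169, -0.138) = 231° (azimuth of n's horizontal projection).

true dip 69°, dip direction 230°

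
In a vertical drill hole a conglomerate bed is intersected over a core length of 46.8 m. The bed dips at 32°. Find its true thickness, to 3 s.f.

39.7 m

True thickness t = h · cos(dip) = 46.8 × cos 32°
t = 46.8 × 0.8480 = 39.689 m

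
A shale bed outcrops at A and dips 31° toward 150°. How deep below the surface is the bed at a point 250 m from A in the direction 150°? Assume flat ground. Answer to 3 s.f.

150 m

The hole is directly down-dip from the outcrop, so the down-dip offset is 250 m.
Depth = down-dip offset × tan(dip) = 250.00 × tan 31° = 250.00 × 0.6009
Depth = 150.22 m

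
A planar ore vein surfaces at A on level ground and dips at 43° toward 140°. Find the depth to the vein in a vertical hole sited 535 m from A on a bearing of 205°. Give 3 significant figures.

211 m

The hole lies 65° from the dip direction, so the down-dip offset is 535 × cos 65° = 226.10 m.
Depth = down-dip offset × tan(dip) = 226.10 × tan 43° = 226.10 × 0.9325
Depth = 210.84 m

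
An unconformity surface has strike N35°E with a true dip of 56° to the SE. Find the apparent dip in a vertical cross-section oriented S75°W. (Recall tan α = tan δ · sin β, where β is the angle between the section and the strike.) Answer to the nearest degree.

Angle between strike (N35°E) and section (S75°W): β = 40°.
tan α = tan 56° × sin 40° = 1.4826 × 0.6428 = 0.9530
apparent dip = arctan 0.9530 = 43.62°

44°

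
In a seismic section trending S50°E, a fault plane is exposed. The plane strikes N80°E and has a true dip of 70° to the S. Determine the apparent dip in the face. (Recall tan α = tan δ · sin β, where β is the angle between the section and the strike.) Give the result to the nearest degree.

Angle between strike (N80°E) and section (S50°E): β = 50°.
tan(apparent dip) = tan 70° · sin 50° = 2.1047
α = arctan(2.1047) = 64.59°

65°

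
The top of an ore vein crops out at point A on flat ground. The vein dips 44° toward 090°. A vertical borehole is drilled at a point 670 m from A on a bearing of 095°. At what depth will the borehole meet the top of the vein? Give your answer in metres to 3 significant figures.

645 m

The hole lies 5° from the dip direction, so the down-dip offset is 670 × cos 5° = 667.45 m.
Depth = down-dip offset × tan(dip) = 667.45 × tan 44° = 667.45 × 0.9657
Depth = 644.55 m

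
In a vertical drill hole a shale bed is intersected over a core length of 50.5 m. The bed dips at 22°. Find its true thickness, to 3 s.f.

46.8 m

True thickness t = h · cos(dip) = 50.5 × cos 22°
t = 50.5 × 0.9272 = 46.823 m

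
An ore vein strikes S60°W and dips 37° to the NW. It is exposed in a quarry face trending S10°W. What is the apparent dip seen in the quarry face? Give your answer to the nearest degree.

30°

The section lies 50° from the strike.
tan α = tan 37° × sin 50° = 0.7536 × 0.7660 = 0.5773
apparent dip = arctan 0.5773 = 30.00°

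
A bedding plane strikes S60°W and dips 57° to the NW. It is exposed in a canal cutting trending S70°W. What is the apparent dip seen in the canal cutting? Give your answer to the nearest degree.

15°

The section lies 10° from the strike.
tan α = tan 57° × sin 10° = 1.5399 × 0.1736 = 0.2674
α = arctan(0.2674) = 14.97°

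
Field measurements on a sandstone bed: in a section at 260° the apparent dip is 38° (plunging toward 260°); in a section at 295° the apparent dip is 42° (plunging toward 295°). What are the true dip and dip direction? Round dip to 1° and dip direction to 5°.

The two traces are lines in the plane: v₁ = (sin 260°·cos 38°, cos 260°·cos 38°, −sin 38°), v₂ = (sin 295°·cos 42°, cos 295°·cos 42°, −sin 42°).
The plane normal is n = v₁ × v₂ ∝ (-0.285, 0.105, 0.336).
Dip δ = arctan(|n_h|/n_z) = arctan(0.304/0.336) = 42.1°.
The horizontal component of n points toward azimuth atan2(n_x, n_y) = 290°, the dip direction.

true dip 42°, dip direction 290°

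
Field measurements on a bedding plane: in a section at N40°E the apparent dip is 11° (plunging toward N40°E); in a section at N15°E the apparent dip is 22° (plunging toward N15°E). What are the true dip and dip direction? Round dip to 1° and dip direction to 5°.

true dip 30°, dip direction 330°

The two traces are lines in the plane: v₁ = (sin 40°·cos 11°, cos 40°·cos 11°, −sin 11°), v₂ = (sin 15°·cos 22°, cos 15°·cos 22°, −sin 22°).
n = v₁ × v₂ = (-0.111, 0.191, 0.385) (taken with n_z > 0).
Dip δ = arctan(|n_h|/n_z) = arctan(0.220/0.385) = 29.8°.
The horizontal component of n points toward azimuth atan2(n_x, n_y) = 330°, the dip direction.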